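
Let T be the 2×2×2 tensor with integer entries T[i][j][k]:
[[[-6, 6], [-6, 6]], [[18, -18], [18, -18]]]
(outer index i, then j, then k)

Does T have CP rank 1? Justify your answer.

Yes

If T = a ⊗ b ⊗ c then every fibre of T is a multiple of the corresponding factor, so read the factors off the fibres through the nonzero entry T[0,0,0] = -6.
The mode-1 fibre T[:,0,0] = [-6, 18] gives a = [1, -3] (primitive direction); the mode-2 fibre T[0,:,0] = [-6, -6] gives b = [1, 1]; then c[k] = T[0,0,k] / (a[0]·b[0]) = [-6, 6] / 1 = [-6, 6].
Expanding [1, -3] ⊗ [1, 1] ⊗ [-6, 6] reproduces all 8 entries of T, so T = [1, -3] ⊗ [1, 1] ⊗ [-6, 6] and rank(T) ≤ 1.
Equivalently every frontal slice T[:,:,k] is c[k] times the rank-1 matrix [1, -3] ⊗ [1, 1]. So T has rank 1 (it is nonzero).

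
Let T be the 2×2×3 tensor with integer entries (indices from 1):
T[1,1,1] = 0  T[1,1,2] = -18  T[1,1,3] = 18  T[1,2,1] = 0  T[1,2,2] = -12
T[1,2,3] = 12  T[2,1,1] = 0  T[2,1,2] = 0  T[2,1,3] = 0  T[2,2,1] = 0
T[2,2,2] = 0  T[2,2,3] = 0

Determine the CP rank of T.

Lower bound: T ≠ 0 (e.g. T[1,1,2] = -18), so rank(T) ≥ 1.
Upper bound: if T = a ⊗ b ⊗ c then every fibre of T is a multiple of the corresponding factor, so read the factors off the fibres through the nonzero entry T[1,1,2] = -18.
The mode-1 fibre T[:,1,2] = [-18, 0] gives a = (1, 0) (primitive direction); the mode-2 fibre T[1,:,2] = [-18, -12] gives b = (3, 2); then c[k] = T[1,1,k] / (a[1]·b[1]) = [0, -18, 18] / 3 = (0, -6, 6).
Expanding (1, 0) ⊗ (3, 2) ⊗ (0, -6, 6) reproduces all 12 entries of T, so T = (1, 0) ⊗ (3, 2) ⊗ (0, -6, 6) and rank(T) ≤ 1.
These bounds meet, so rank(T) = 1.

1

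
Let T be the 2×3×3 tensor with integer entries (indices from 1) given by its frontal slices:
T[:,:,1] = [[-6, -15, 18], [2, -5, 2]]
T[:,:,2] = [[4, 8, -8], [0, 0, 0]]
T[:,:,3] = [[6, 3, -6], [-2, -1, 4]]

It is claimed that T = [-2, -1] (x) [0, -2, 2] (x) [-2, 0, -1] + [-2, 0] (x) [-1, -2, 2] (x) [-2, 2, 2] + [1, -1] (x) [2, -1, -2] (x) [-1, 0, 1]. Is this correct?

Yes

Reconstruct entrywise from the claimed factors. For example, T[1,2,2] = 8 and Σₗ aₗ[1]bₗ[2]cₗ[2] = (-2)·(-2)·(0) + (-2)·(-2)·(2) + (1)·(-1)·(0) = 8; checking all 18 entries, every one matches. The claim holds.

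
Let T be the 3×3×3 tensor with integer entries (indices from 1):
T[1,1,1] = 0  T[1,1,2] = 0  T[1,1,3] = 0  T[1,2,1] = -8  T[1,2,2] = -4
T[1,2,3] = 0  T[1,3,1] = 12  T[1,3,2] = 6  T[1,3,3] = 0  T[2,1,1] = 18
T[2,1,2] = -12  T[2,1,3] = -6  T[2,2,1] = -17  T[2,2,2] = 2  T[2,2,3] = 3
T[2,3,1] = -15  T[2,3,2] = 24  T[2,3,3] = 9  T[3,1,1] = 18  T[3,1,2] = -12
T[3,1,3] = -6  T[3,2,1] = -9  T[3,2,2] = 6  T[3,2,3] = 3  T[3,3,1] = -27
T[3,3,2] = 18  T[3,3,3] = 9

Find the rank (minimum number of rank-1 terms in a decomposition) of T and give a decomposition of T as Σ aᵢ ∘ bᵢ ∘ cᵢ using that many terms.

rank(T) = 2

Lower bound: in the mode-2 unfolding of T (rows indexed by j, columns by (i,k)) the 2×2 minor on rows j ∈ {1, 2}, columns (i,k) ∈ {(1,1), (2,1)} is det [[0, 18], [-8, -17]] = 144 ≠ 0, so that unfolding has rank ≥ 2 and hence rank(T) ≥ 2 (CP rank is at least every unfolding rank, though it can be larger).
Upper bound: with S_k = T[:,:,k], the two rank-1 terms a₁b₁ᵀ, a₂b₂ᵀ are the rank-1 members of the pencil x·S₁ + y·S₂.
The 2×2 minor of x·S₁ + y·S₂ on rows {1,2}, columns {1,2} is 144·x² − 24·xy − 48·y² = 24·(3·x − 2·y)(2·x + y), vanishing at (x:y) = (2:3) and (1:-2).
M₁ = 2·S₁ + 3·S₂ = [[0, -28, 42], [0, -28, 42], [0, 0, 0]] = (-14)·(1, 1, 0)(0, 2, -3)ᵀ and M₂ = S₁ − 2·S₂ = [[0, 0, 0], [42, -21, -63], [42, -21, -63]] = 21·(0, 1, 1)(2, -1, -3)ᵀ, so take a₁ = (1, 1, 0), b₁ = (0, 2, -3), a₂ = (0, 1, 1), b₂ = (2, -1, -3).
Each slice is an integer combination of E₁ = a₁b₁ᵀ and E₂ = a₂b₂ᵀ: S₁ = −4·E₁ + 9·E₂, S₂ = −2·E₁ − 6·E₂, S₃ = −3·E₂; reading off coefficients, c₁ = (-4, -2, 0) and c₂ = (9, -6, -3).
Hence T = (1, 1, 0) ∘ (0, 2, -3) ∘ (-4, -2, 0) + (0, 1, 1) ∘ (2, -1, -3) ∘ (9, -6, -3), so rank(T) ≤ 2.
These bounds meet, so rank(T) = 2.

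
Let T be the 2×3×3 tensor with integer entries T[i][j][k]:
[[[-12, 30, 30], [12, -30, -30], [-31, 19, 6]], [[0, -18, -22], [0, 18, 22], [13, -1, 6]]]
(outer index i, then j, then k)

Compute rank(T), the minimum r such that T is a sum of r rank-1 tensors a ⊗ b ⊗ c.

2

Lower bound: the mode-1 unfolding of T (rows indexed by i, columns by (j,k) = (0,0), (0,1), (0,2), (1,0), (1,1), (1,2), (2,0), (2,1), (2,2)) is [[-12, 30, 30, 12, -30, -30, -31, 19, 6], [0, -18, -22, 0, 18, 22, 13, -1, 6]].
There the 2×2 minor on rows i ∈ {0, 1}, columns (j,k) ∈ {(0,0), (0,1)} is det [[-12, 30], [0, -18]] = 216 ≠ 0, so this unfolding has rank ≥ 2; CP rank is at least every unfolding rank, so rank(T) ≥ 2. (Unfolding ranks only ever bound the CP rank from below — rank(T) can be strictly larger than all of them — so the matching upper bound has to come from an explicit 2-term decomposition.)
Upper bound — finding two terms. Write S_k = T[:,:,k] for the frontal slices: S₀ = [[-12, 12, -31], [0, 0, 13]], S₁ = [[30, -30, 19], [-18, 18, -1]], S₂ = [[30, -30, 6], [-22, 22, 6]].
If T = a₁ ⊗ b₁ ⊗ c₁ + a₂ ⊗ b₂ ⊗ c₂ then each S_k = c₁[k]·a₁b₁ᵀ + c₂[k]·a₂b₂ᵀ. S₀ and S₁ are linearly independent, so a₁b₁ᵀ and a₂b₂ᵀ must span the same plane of matrices: they are the rank-1 matrices of the form x·S₀ + y·S₁.
The 2×2 minor of x·S₀ + y·S₁ on rows {0,1}, columns {0,2} is −156·x² − 156·xy + 312·y² = (-156)·(x + 2·y)(x − y), vanishing at (x:y) = (2:-1) and (1:1).
M₁ = 2·S₀ − S₁ = [[-54, 54, -81], [18, -18, 27]] = (-9)·[3, -1][2, -2, 3]ᵀ and M₂ = S₀ + S₁ = [[18, -18, -12], [-18, 18, 12]] = 6·[1, -1][3, -3, -2]ᵀ, so take a₁ = [3, -1], b₁ = [2, -2, 3], a₂ = [1, -1], b₂ = [3, -3, -2].
Each slice is an integer combination of E₁ = a₁b₁ᵀ and E₂ = a₂b₂ᵀ: S₀ = −3·E₁ + 2·E₂, S₁ = 3·E₁ + 4·E₂, S₂ = 2·E₁ + 6·E₂; reading off coefficients, c₁ = [-3, 3, 2] and c₂ = [2, 4, 6].
Hence T = [3, -1] ⊗ [2, -2, 3] ⊗ [-3, 3, 2] + [1, -1] ⊗ [3, -3, -2] ⊗ [2, 4, 6], so rank(T) ≤ 2.
These bounds meet, so rank(T) = 2.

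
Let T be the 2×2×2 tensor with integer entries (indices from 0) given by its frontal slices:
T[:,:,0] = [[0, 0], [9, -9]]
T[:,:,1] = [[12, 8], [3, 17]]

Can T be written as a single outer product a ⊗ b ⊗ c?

The mode-2 unfolding of T (rows indexed by j, columns by (i,k) = (0,0), (0,1), (1,0), (1,1)) is [[0, 12, 9, 3], [0, 8, -9, 17]].
There the 2×2 minor on rows j ∈ {0, 1}, columns (i,k) ∈ {(0,1), (1,0)} is det [[12, 9], [8, -9]] = -180 ≠ 0, so this unfolding has rank ≥ 2; CP rank is at least every unfolding rank, so rank(T) ≥ 2.
In particular rank(T) ≥ 2 > 1, so T is not rank-1.

No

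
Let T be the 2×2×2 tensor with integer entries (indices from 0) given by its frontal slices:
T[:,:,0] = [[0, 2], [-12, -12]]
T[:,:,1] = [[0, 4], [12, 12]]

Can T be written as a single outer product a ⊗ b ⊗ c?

The mode-1 unfolding of T (rows indexed by i, columns by (j,k) = (0,0), (0,1), (1,0), (1,1)) is [[0, 0, 2, 4], [-12, 12, -12, 12]].
There the 2×2 minor on rows i ∈ {0, 1}, columns (j,k) ∈ {(0,0), (1,0)} is det [[0, 2], [-12, -12]] = 24 ≠ 0, so this unfolding has rank ≥ 2; CP rank is at least every unfolding rank, so rank(T) ≥ 2.
In particular rank(T) ≥ 2 > 1, so T is not rank-1.

No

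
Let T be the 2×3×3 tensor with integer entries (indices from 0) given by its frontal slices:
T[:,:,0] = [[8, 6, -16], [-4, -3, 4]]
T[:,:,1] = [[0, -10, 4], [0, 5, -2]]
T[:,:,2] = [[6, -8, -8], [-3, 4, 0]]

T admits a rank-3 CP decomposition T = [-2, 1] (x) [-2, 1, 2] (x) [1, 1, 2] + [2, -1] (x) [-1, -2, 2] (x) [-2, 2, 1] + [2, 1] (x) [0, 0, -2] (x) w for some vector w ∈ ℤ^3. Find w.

Subtract the known terms from T to get the rank-1 residual R = [2, 1] (x) [0, 0, -2] (x) w, so R[i,j,k] = a[i]·b[j]·w[k]. Pick indices with nonzero a[0]·b[2] = (2)·(-2) = -4. Only the fibre through (0,2,·) is needed: R[0,2,:] = T[0,2,:] − Σₗ aₗ[0]bₗ[2]cₗ = [-16, 4, -8] − (-2)·(2)·[1, 1, 2] − (2)·(2)·[-2, 2, 1] = [-4, 0, -4]. Then w[k] = R[0,2,k] / -4 for each k, giving w = [-4, 0, -4] / -4 = [1, 0, 1].

w = [1, 0, 1]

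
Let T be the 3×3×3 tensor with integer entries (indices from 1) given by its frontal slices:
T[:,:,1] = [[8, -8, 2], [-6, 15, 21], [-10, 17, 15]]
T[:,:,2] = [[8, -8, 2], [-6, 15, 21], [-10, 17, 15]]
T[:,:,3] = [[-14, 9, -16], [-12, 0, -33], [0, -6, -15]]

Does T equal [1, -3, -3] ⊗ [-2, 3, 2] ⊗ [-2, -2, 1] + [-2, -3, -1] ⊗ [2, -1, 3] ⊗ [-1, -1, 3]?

Reconstruct entrywise from the claimed factors. For example, T[1,3,2] = 2 and Σₗ aₗ[1]bₗ[3]cₗ[2] = (1)·(2)·(-2) + (-2)·(3)·(-1) = 2; checking all 27 entries, every one matches. The claim holds.

Yes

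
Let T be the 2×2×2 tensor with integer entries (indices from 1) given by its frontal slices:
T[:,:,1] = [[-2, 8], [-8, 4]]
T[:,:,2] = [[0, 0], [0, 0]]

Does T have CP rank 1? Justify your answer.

The mode-1 unfolding of T (rows indexed by i, columns by (j,k) = (1,1), (1,2), (2,1), (2,2)) is [[-2, 0, 8, 0], [-8, 0, 4, 0]].
There the 2×2 minor on rows i ∈ {1, 2}, columns (j,k) ∈ {(1,1), (2,1)} is det [[-2, 8], [-8, 4]] = 56 ≠ 0, so this unfolding has rank ≥ 2; CP rank is at least every unfolding rank, so rank(T) ≥ 2.
In particular rank(T) ≥ 2 > 1, so T is not rank-1.

No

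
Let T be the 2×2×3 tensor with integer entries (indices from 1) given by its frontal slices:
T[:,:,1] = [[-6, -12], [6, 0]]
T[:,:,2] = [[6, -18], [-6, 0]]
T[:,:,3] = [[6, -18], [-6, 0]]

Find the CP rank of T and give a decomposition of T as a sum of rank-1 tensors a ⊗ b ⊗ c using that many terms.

Lower bound: in the mode-3 unfolding of T (rows indexed by k, columns by (i,j)) the 2×2 minor on rows k ∈ {1, 2}, columns (i,j) ∈ {(1,1), (1,2)} is det [[-6, -12], [6, -18]] = 180 ≠ 0, so that unfolding has rank ≥ 2 and hence rank(T) ≥ 2 (CP rank is at least every unfolding rank, though it can be larger).
Upper bound: with S_k = T[:,:,k], the two rank-1 terms a₁b₁ᵀ, a₂b₂ᵀ are the rank-1 members of the pencil x·S₁ + y·S₂.
det(x·S₁ + y·S₂) is 72·x² + 36·xy − 108·y² = 36·(2·x + 3·y)(x − y), vanishing at (x:y) = (3:-2) and (1:1).
M₁ = 3·S₁ − 2·S₂ = [[-30, 0], [30, 0]] = (-30)·[1, -1][1, 0]ᵀ and M₂ = S₁ + S₂ = [[0, -30], [0, 0]] = (-30)·[1, 0][0, 1]ᵀ, so take a₁ = [1, -1], b₁ = [1, 0], a₂ = [1, 0], b₂ = [0, 1].
Each slice is an integer combination of E₁ = a₁b₁ᵀ and E₂ = a₂b₂ᵀ: S₁ = −6·E₁ − 12·E₂, S₂ = 6·E₁ − 18·E₂, S₃ = 6·E₁ − 18·E₂; reading off coefficients, c₁ = [-6, 6, 6] and c₂ = [-12, -18, -18].
Hence T = [1, -1] ⊗ [1, 0] ⊗ [-6, 6, 6] + [1, 0] ⊗ [0, 1] ⊗ [-12, -18, -18], so rank(T) ≤ 2.
These bounds meet, so rank(T) = 2.

rank(T) = 2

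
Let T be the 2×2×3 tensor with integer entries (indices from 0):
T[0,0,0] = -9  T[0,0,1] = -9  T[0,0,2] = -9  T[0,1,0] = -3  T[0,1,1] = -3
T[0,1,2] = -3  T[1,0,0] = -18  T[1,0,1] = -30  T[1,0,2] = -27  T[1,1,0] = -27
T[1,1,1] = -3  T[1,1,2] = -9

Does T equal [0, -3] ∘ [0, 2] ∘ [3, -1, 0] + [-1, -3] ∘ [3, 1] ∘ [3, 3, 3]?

Reconstruct entry (1,0,0) from the claimed factors: Σₗ aₗ[1]bₗ[0]cₗ[0] = (-3)·(0)·(3) + (-3)·(3)·(3) = -27, but T[1,0,0] = -18. The claim is false.

No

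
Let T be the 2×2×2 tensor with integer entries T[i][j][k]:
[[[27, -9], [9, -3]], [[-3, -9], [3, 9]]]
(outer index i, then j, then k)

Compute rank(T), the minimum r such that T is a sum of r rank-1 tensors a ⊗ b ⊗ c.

Lower bound: in the mode-1 unfolding of T (rows indexed by i, columns by (j,k)) the 2×2 minor on rows i ∈ {0, 1}, columns (j,k) ∈ {(0,0), (0,1)} is det [[27, -9], [-3, -9]] = -270 ≠ 0, so that unfolding has rank ≥ 2 and hence rank(T) ≥ 2 (CP rank is at least every unfolding rank, though it can be larger).
Upper bound: with S_k = T[:,:,k], the two rank-1 terms a₁b₁ᵀ, a₂b₂ᵀ are the rank-1 members of the pencil x·S₀ + y·S₁.
det(x·S₀ + y·S₁) is 108·x² + 288·xy − 108·y² = 36·(x + 3·y)(3·x − y), vanishing at (x:y) = (3:-1) and (1:3).
M₁ = 3·S₀ − S₁ = [[90, 30], [0, 0]] = 30·[1, 0][3, 1]ᵀ and M₂ = S₀ + 3·S₁ = [[0, 0], [-30, 30]] = (-30)·[0, 1][1, -1]ᵀ, so take a₁ = [1, 0], b₁ = [3, 1], a₂ = [0, 1], b₂ = [1, -1].
Each slice is an integer combination of E₁ = a₁b₁ᵀ and E₂ = a₂b₂ᵀ: S₀ = 9·E₁ − 3·E₂, S₁ = −3·E₁ − 9·E₂; reading off coefficients, c₁ = [9, -3] and c₂ = [-3, -9].
Hence T = [1, 0] ⊗ [3, 1] ⊗ [9, -3] + [0, 1] ⊗ [1, -1] ⊗ [-3, -9], so rank(T) ≤ 2.
These bounds meet, so rank(T) = 2.

2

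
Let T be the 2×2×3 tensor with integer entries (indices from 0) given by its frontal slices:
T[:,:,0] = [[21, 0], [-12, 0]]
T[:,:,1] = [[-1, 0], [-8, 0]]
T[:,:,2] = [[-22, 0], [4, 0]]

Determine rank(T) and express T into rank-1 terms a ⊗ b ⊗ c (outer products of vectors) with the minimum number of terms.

rank(T) = 2

Lower bound: the mode-3 unfolding of T (rows indexed by k, columns by (i,j) = (0,0), (0,1), (1,0), (1,1)) is [[21, 0, -12, 0], [-1, 0, -8, 0], [-22, 0, 4, 0]].
There the 2×2 minor on rows k ∈ {0, 1}, columns (i,j) ∈ {(0,0), (1,0)} is det [[21, -12], [-1, -8]] = -180 ≠ 0, so this unfolding has rank ≥ 2; CP rank is at least every unfolding rank, so rank(T) ≥ 2. (Flattening ranks never certify an upper bound on CP rank; for that we must actually write T with 2 rank-1 terms.)
Upper bound — finding two terms. Every mode-2 slice of T is a multiple of one matrix: T[:,j,:] = b[j]·M with b = [1, 0] and M = [[21, -1, -22], [-12, -8, 4]] (rows indexed by i, columns by k). So it suffices to write M as a sum of two rank-1 matrices.
Splitting M by its rows (i = 0, 1), M = [1, 0][21, -1, -22]ᵀ + [0, 1][-12, -8, 4]ᵀ.
Hence T = [1, 0] ⊗ [1, 0] ⊗ [21, -1, -22] + [0, 1] ⊗ [1, 0] ⊗ [-12, -8, 4], so rank(T) ≤ 2.
These bounds meet, so rank(T) = 2.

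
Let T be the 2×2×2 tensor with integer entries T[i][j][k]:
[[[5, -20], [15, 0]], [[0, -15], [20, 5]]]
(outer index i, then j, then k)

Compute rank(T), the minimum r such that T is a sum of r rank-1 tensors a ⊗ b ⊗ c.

Lower bound: in the mode-3 unfolding of T (rows indexed by k, columns by (i,j)) the 2×2 minor on rows k ∈ {0, 1}, columns (i,j) ∈ {(0,0), (0,1)} is det [[5, 15], [-20, 0]] = 300 ≠ 0, so that unfolding has rank ≥ 2 and hence rank(T) ≥ 2 (CP rank is at least every unfolding rank, though it can be larger).
Upper bound: with S_k = T[:,:,k], the two rank-1 terms a₁b₁ᵀ, a₂b₂ᵀ are the rank-1 members of the pencil x·S₀ + y·S₁.
det(x·S₀ + y·S₁) is 100·x² − 150·xy − 100·y² = 50·(x − 2·y)(2·x + y), vanishing at (x:y) = (2:1) and (1:-2).
M₁ = 2·S₀ + S₁ = [[-10, 30], [-15, 45]] = (-5)·(2, 3)(1, -3)ᵀ and M₂ = S₀ − 2·S₁ = [[45, 15], [30, 10]] = 5·(3, 2)(3, 1)ᵀ, so take a₁ = (2, 3), b₁ = (1, -3), a₂ = (3, 2), b₂ = (3, 1).
Each slice is an integer combination of E₁ = a₁b₁ᵀ and E₂ = a₂b₂ᵀ: S₀ = −2·E₁ + E₂, S₁ = −E₁ − 2·E₂; reading off coefficients, c₁ = (-2, -1) and c₂ = (1, -2).
Hence T = (2, 3) ⊗ (1, -3) ⊗ (-2, -1) + (3, 2) ⊗ (3, 1) ⊗ (1, -2), so rank(T) ≤ 2.
These bounds meet, so rank(T) = 2.

2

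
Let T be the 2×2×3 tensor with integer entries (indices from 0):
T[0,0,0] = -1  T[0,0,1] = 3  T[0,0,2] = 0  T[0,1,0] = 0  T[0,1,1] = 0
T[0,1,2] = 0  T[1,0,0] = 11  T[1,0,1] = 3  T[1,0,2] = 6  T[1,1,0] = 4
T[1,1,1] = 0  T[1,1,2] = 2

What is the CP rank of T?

2

Lower bound: the mode-3 unfolding of T (rows indexed by k, columns by (i,j) = (0,0), (0,1), (1,0), (1,1)) is [[-1, 0, 11, 4], [3, 0, 3, 0], [0, 0, 6, 2]].
There the 2×2 minor on rows k ∈ {0, 1}, columns (i,j) ∈ {(0,0), (1,0)} is det [[-1, 11], [3, 3]] = -36 ≠ 0, so this unfolding has rank ≥ 2; CP rank is at least every unfolding rank, so rank(T) ≥ 2. (Unfolding ranks only ever bound the CP rank from below — rank(T) can be strictly larger than all of them — so the matching upper bound has to come from an explicit 2-term decomposition.)
Upper bound — finding two terms. Write S_k = T[:,:,k] for the frontal slices: S₀ = [[-1, 0], [11, 4]], S₁ = [[3, 0], [3, 0]], S₂ = [[0, 0], [6, 2]].
If T = a₁ (x) b₁ (x) c₁ + a₂ (x) b₂ (x) c₂ then each S_k = c₁[k]·a₁b₁ᵀ + c₂[k]·a₂b₂ᵀ. S₀ and S₁ are linearly independent, so a₁b₁ᵀ and a₂b₂ᵀ must span the same plane of matrices: they are the rank-1 matrices of the form x·S₀ + y·S₁.
det(x·S₀ + y·S₁) is −4·x² + 12·xy = (-4)·(x − 3·y)(x), vanishing at (x:y) = (3:1) and (0:1).
M₁ = 3·S₀ + S₁ = [[0, 0], [36, 12]] = 12·[0, 1][3, 1]ᵀ and M₂ = S₁ = [[3, 0], [3, 0]] = 3·[1, 1][1, 0]ᵀ, so take a₁ = [0, 1], b₁ = [3, 1], a₂ = [1, 1], b₂ = [1, 0].
Each slice is an integer combination of E₁ = a₁b₁ᵀ and E₂ = a₂b₂ᵀ: S₀ = 4·E₁ − E₂, S₁ = 3·E₂, S₂ = 2·E₁; reading off coefficients, c₁ = [4, 0, 2] and c₂ = [-1, 3, 0].
Hence T = [0, 1] (x) [3, 1] (x) [4, 0, 2] + [1, 1] (x) [1, 0] (x) [-1, 3, 0], so rank(T) ≤ 2.
These bounds meet, so rank(T) = 2.
Check entry T[1,0,2] = 6: (1)·(3)·(2) + (1)·(1)·(0) = 6.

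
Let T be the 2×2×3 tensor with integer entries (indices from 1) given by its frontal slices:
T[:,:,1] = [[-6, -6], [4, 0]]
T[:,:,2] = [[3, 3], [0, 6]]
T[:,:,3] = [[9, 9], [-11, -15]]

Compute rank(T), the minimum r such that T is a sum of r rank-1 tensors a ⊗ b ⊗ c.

2

Lower bound: the mode-3 unfolding of T (rows indexed by k, columns by (i,j) = (1,1), (1,2), (2,1), (2,2)) is [[-6, -6, 4, 0], [3, 3, 0, 6], [9, 9, -11, -15]].
There the 2×2 minor on rows k ∈ {1, 2}, columns (i,j) ∈ {(1,1), (2,1)} is det [[-6, 4], [3, 0]] = -12 ≠ 0, so this unfolding has rank ≥ 2; CP rank is at least every unfolding rank, so rank(T) ≥ 2. (This is only a lower bound: in general the CP rank may exceed every unfolding rank, so we still need to exhibit 2 rank-1 terms summing to T.)
Upper bound — finding two terms. Write S_k = T[:,:,k] for the frontal slices: S₁ = [[-6, -6], [4, 0]], S₂ = [[3, 3], [0, 6]], S₃ = [[9, 9], [-11, -15]].
If T = a₁ ⊗ b₁ ⊗ c₁ + a₂ ⊗ b₂ ⊗ c₂ then each S_k = c₁[k]·a₁b₁ᵀ + c₂[k]·a₂b₂ᵀ. S₁ and S₂ are linearly independent, so a₁b₁ᵀ and a₂b₂ᵀ must span the same plane of matrices: they are the rank-1 matrices of the form x·S₁ + y·S₂.
det(x·S₁ + y·S₂) is 24·x² − 48·xy + 18·y² = 6·(2·x − 3·y)(2·x − y), vanishing at (x:y) = (3:2) and (1:2).
M₁ = 3·S₁ + 2·S₂ = [[-12, -12], [12, 12]] = (-12)·(1, -1)(1, 1)ᵀ and M₂ = S₁ + 2·S₂ = [[0, 0], [4, 12]] = 4·(0, 1)(1, 3)ᵀ, so take a₁ = (1, -1), b₁ = (1, 1), a₂ = (0, 1), b₂ = (1, 3).
Each slice is an integer combination of E₁ = a₁b₁ᵀ and E₂ = a₂b₂ᵀ: S₁ = −6·E₁ − 2·E₂, S₂ = 3·E₁ + 3·E₂, S₃ = 9·E₁ − 2·E₂; reading off coefficients, c₁ = (-6, 3, 9) and c₂ = (-2, 3, -2).
Hence T = (1, -1) ⊗ (1, 1) ⊗ (-6, 3, 9) + (0, 1) ⊗ (1, 3) ⊗ (-2, 3, -2), so rank(T) ≤ 2.
These bounds meet, so rank(T) = 2.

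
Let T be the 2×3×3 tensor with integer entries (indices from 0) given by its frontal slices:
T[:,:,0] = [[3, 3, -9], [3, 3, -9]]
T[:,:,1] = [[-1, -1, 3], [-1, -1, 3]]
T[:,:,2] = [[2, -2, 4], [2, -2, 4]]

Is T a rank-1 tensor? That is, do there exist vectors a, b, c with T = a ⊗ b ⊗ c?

No

The mode-2 unfolding of T (rows indexed by j, columns by (i,k) = (0,0), (0,1), (0,2), (1,0), (1,1), (1,2)) is [[3, -1, 2, 3, -1, 2], [3, -1, -2, 3, -1, -2], [-9, 3, 4, -9, 3, 4]].
There the 2×2 minor on rows j ∈ {0, 1}, columns (i,k) ∈ {(0,0), (0,2)} is det [[3, 2], [3, -2]] = -12 ≠ 0, so this unfolding has rank ≥ 2; CP rank is at least every unfolding rank, so rank(T) ≥ 2.
In particular rank(T) ≥ 2 > 1, so T is not rank-1.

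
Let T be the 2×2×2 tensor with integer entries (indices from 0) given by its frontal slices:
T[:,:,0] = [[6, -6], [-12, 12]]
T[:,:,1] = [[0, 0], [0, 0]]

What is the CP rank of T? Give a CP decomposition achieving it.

rank(T) = 1

Lower bound: T ≠ 0 (e.g. T[0,0,0] = 6), so rank(T) ≥ 1.
Upper bound: if T = a ∘ b ∘ c then every fibre of T is a multiple of the corresponding factor, so read the factors off the fibres through the nonzero entry T[0,0,0] = 6.
The mode-1 fibre T[:,0,0] = [6, -12] gives a = [1, -2] (primitive direction); the mode-2 fibre T[0,:,0] = [6, -6] gives b = [1, -1]; then c[k] = T[0,0,k] / (a[0]·b[0]) = [6, 0] / 1 = [6, 0].
Expanding [1, -2] ∘ [1, -1] ∘ [6, 0] reproduces all 8 entries of T, so T = [1, -2] ∘ [1, -1] ∘ [6, 0] and rank(T) ≤ 1.
These bounds meet, so rank(T) = 1.
Check entry T[1,0,0] = -12: (-2)·(1)·(6) = -12.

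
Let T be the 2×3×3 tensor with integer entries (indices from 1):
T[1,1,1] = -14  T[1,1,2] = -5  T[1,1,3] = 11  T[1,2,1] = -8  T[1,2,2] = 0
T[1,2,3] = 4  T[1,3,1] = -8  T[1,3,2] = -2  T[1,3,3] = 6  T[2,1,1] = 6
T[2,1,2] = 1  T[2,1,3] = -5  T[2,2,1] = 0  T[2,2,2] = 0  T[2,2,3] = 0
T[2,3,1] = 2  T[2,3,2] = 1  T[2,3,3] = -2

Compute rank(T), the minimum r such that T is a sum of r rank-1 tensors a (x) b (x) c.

3

Lower bound: in the mode-3 unfolding of T (rows indexed by k, columns by (i,j)) the 3×3 minor on rows k ∈ {1, 2, 3}, columns (i,j) ∈ {(1,1), (1,2), (1,3)} is det [[-14, -8, -8], [-5, 0, -2], [11, 4, 6]] = -16 ≠ 0, so that unfolding has rank ≥ 3 and hence rank(T) ≥ 3 (CP rank is at least every unfolding rank, though it can be larger).
Upper bound: T is a sum of 3 rank-1 terms, T = [1, 0] (x) [2, 2, 1] (x) [-4, 0, 2] + [1, 1] (x) [1, 0, 0] (x) [2, -1, -1] + [2, -1] (x) [2, 0, 1] (x) [-2, -1, 2] (one valid choice — decompositions are not unique — normalised so each a, b is primitive with positive first nonzero entry; check it by expanding all entries), so rank(T) ≤ 3.
These bounds meet, so rank(T) = 3.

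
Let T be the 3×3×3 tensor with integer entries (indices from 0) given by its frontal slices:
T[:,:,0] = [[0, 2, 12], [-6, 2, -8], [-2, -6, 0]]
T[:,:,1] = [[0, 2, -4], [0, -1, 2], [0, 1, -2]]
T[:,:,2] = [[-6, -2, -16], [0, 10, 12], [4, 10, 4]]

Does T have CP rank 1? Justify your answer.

No

The mode-1 unfolding of T (rows indexed by i, columns by (j,k) = (0,0), (0,1), (0,2), (1,0), (1,1), (1,2), (2,0), (2,1), (2,2)) is [[0, 0, -6, 2, 2, -2, 12, -4, -16], [-6, 0, 0, 2, -1, 10, -8, 2, 12], [-2, 0, 4, -6, 1, 10, 0, -2, 4]].
There the 3×3 minor on rows i ∈ {0, 1, 2}, columns (j,k) ∈ {(0,0), (0,2), (1,0)} is det [[0, -6, 2], [-6, 0, 2], [-2, 4, -6]] = 192 ≠ 0, so this unfolding has rank ≥ 3; CP rank is at least every unfolding rank, so rank(T) ≥ 3.
In particular rank(T) ≥ 3 > 1, so T is not rank-1.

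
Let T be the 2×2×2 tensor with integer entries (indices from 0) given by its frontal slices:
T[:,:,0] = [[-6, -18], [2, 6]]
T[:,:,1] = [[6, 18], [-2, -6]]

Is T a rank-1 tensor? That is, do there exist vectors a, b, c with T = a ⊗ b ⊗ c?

Yes

If T = a ⊗ b ⊗ c then every fibre of T is a multiple of the corresponding factor, so read the factors off the fibres through the nonzero entry T[0,0,0] = -6.
The mode-1 fibre T[:,0,0] = [-6, 2] gives a = [3, -1] (primitive direction); the mode-2 fibre T[0,:,0] = [-6, -18] gives b = [1, 3]; then c[k] = T[0,0,k] / (a[0]·b[0]) = [-6, 6] / 3 = [-2, 2].
Expanding [3, -1] ⊗ [1, 3] ⊗ [-2, 2] reproduces all 8 entries of T, so T = [3, -1] ⊗ [1, 3] ⊗ [-2, 2] and rank(T) ≤ 1.
Equivalently every frontal slice T[:,:,k] is c[k] times the rank-1 matrix [3, -1] ⊗ [1, 3]. So T has rank 1 (it is nonzero).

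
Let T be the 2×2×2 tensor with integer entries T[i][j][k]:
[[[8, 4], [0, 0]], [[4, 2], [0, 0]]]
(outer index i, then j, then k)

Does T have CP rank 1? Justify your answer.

Yes

If T = a (x) b (x) c then every fibre of T is a multiple of the corresponding factor, so read the factors off the fibres through the nonzero entry T[0,0,0] = 8.
The mode-1 fibre T[:,0,0] = [8, 4] gives a = [2, 1] (primitive direction); the mode-2 fibre T[0,:,0] = [8, 0] gives b = [1, 0]; then c[k] = T[0,0,k] / (a[0]·b[0]) = [8, 4] / 2 = [4, 2].
Expanding [2, 1] (x) [1, 0] (x) [4, 2] reproduces all 8 entries of T, so T = [2, 1] (x) [1, 0] (x) [4, 2] and rank(T) ≤ 1.
Equivalently every frontal slice T[:,:,k] is c[k] times the rank-1 matrix [2, 1] (x) [1, 0]. So T has rank 1 (it is nonzero).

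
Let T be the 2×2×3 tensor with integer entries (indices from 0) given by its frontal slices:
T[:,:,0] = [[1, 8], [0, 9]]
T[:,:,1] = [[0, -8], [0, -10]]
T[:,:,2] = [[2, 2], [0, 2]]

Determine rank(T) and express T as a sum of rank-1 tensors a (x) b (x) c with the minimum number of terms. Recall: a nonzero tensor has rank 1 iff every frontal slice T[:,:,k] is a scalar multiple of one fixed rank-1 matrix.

rank(T) = 3

Lower bound: in the mode-3 unfolding of T (rows indexed by k, columns by (i,j)) the 3×3 minor on rows k ∈ {0, 1, 2}, columns (i,j) ∈ {(0,0), (0,1), (1,1)} is det [[1, 8, 9], [0, -8, -10], [2, 2, 2]] = -12 ≠ 0, so that unfolding has rank ≥ 3 and hence rank(T) ≥ 3 (CP rank is at least every unfolding rank, though it can be larger).
Upper bound: T is a sum of 3 rank-1 terms, T = [1, 0] (x) [1, 2] (x) [1, 0, 2] + [1, 2] (x) [0, 1] (x) [4, -4, 2] + [2, 1] (x) [0, 1] (x) [1, -2, -2] (written with every a and b primitive with positive leading entry and the scale carried by c; CP decompositions are not unique, and this one is verified by expanding entrywise), so rank(T) ≤ 3.
These bounds meet, so rank(T) = 3.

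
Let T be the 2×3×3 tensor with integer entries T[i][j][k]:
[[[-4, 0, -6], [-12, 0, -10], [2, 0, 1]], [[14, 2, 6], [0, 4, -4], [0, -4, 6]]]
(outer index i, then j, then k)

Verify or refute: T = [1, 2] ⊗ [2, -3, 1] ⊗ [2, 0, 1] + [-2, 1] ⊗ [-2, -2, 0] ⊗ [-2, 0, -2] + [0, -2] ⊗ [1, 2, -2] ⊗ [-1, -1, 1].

Reconstruct entry (0,1,0) from the claimed factors: Σₗ aₗ[0]bₗ[1]cₗ[0] = (1)·(-3)·(2) + (-2)·(-2)·(-2) + (0)·(2)·(-1) = -14, but T[0,1,0] = -12. The claim is false.

No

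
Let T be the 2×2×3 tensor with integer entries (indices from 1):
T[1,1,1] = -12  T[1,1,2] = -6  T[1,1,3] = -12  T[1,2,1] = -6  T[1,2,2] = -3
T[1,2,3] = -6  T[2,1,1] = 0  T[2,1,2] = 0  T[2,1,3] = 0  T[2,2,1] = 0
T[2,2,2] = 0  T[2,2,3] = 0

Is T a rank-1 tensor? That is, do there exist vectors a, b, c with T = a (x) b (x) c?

If T = a (x) b (x) c then every fibre of T is a multiple of the corresponding factor, so read the factors off the fibres through the nonzero entry T[1,1,1] = -12.
The mode-1 fibre T[:,1,1] = [-12, 0] gives a = (1, 0) (primitive direction); the mode-2 fibre T[1,:,1] = [-12, -6] gives b = (2, 1); then c[k] = T[1,1,k] / (a[1]·b[1]) = [-12, -6, -12] / 2 = (-6, -3, -6).
Expanding (1, 0) (x) (2, 1) (x) (-6, -3, -6) reproduces all 12 entries of T, so T = (1, 0) (x) (2, 1) (x) (-6, -3, -6) and rank(T) ≤ 1.
Equivalently every frontal slice T[:,:,k] is c[k] times the rank-1 matrix (1, 0) (x) (2, 1). So T has rank 1 (it is nonzero).

Yes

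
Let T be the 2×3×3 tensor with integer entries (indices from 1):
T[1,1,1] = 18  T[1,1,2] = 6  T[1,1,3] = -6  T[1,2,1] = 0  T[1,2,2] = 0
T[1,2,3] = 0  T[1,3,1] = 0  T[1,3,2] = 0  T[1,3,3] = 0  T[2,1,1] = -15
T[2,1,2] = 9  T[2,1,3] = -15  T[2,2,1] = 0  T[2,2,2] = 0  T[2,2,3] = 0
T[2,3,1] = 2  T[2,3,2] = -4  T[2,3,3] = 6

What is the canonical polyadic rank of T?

2

Lower bound: the mode-1 unfolding of T (rows indexed by i, columns by (j,k) = (1,1), (1,2), (1,3), (2,1), (2,2), (2,3), (3,1), (3,2), (3,3)) is [[18, 6, -6, 0, 0, 0, 0, 0, 0], [-15, 9, -15, 0, 0, 0, 2, -4, 6]].
There the 2×2 minor on rows i ∈ {1, 2}, columns (j,k) ∈ {(1,1), (1,2)} is det [[18, 6], [-15, 9]] = 252 ≠ 0, so this unfolding has rank ≥ 2; CP rank is at least every unfolding rank, so rank(T) ≥ 2. (Flattening ranks never certify an upper bound on CP rank; for that we must actually write T with 2 rank-1 terms.)
Upper bound — finding two terms. Write S_k = T[:,:,k] for the frontal slices: S₁ = [[18, 0, 0], [-15, 0, 2]], S₂ = [[6, 0, 0], [9, 0, -4]], S₃ = [[-6, 0, 0], [-15, 0, 6]].
If T = a₁ ∘ b₁ ∘ c₁ + a₂ ∘ b₂ ∘ c₂ then each S_k = c₁[k]·a₁b₁ᵀ + c₂[k]·a₂b₂ᵀ. S₁ and S₂ are linearly independent, so a₁b₁ᵀ and a₂b₂ᵀ must span the same plane of matrices: they are the rank-1 matrices of the form x·S₁ + y·S₂.
The 2×2 minor of x·S₁ + y·S₂ on rows {1,2}, columns {1,3} is 36·x² − 60·xy − 24·y² = 12·(x − 2·y)(3·x + y), vanishing at (x:y) = (2:1) and (1:-3).
M₁ = 2·S₁ + S₂ = [[42, 0, 0], [-21, 0, 0]] = 21·[2, -1][1, 0, 0]ᵀ and M₂ = S₁ − 3·S₂ = [[0, 0, 0], [-42, 0, 14]] = (-14)·[0, 1][3, 0, -1]ᵀ, so take a₁ = [2, -1], b₁ = [1, 0, 0], a₂ = [0, 1], b₂ = [3, 0, -1].
Each slice is an integer combination of E₁ = a₁b₁ᵀ and E₂ = a₂b₂ᵀ: S₁ = 9·E₁ − 2·E₂, S₂ = 3·E₁ + 4·E₂, S₃ = −3·E₁ − 6·E₂; reading off coefficients, c₁ = [9, 3, -3] and c₂ = [-2, 4, -6].
Hence T = [2, -1] ∘ [1, 0, 0] ∘ [9, 3, -3] + [0, 1] ∘ [3, 0, -1] ∘ [-2, 4, -6], so rank(T) ≤ 2.
These bounds meet, so rank(T) = 2.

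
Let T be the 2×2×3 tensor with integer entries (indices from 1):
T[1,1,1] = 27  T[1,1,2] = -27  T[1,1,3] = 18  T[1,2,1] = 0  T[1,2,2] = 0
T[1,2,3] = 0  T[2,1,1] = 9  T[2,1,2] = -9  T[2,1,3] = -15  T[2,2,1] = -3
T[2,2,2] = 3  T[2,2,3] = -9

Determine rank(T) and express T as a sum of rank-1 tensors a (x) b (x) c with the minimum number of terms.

Lower bound: the mode-3 unfolding of T (rows indexed by k, columns by (i,j) = (1,1), (1,2), (2,1), (2,2)) is [[27, 0, 9, -3], [-27, 0, -9, 3], [18, 0, -15, -9]].
There the 2×2 minor on rows k ∈ {1, 3}, columns (i,j) ∈ {(1,1), (2,1)} is det [[27, 9], [18, -15]] = -567 ≠ 0, so this unfolding has rank ≥ 2; CP rank is at least every unfolding rank, so rank(T) ≥ 2. (Unfolding ranks only ever bound the CP rank from below — rank(T) can be strictly larger than all of them — so the matching upper bound has to come from an explicit 2-term decomposition.)
Upper bound — finding two terms. Write S_k = T[:,:,k] for the frontal slices: S₁ = [[27, 0], [9, -3]], S₂ = [[-27, 0], [-9, 3]], S₃ = [[18, 0], [-15, -9]].
If T = a₁ (x) b₁ (x) c₁ + a₂ (x) b₂ (x) c₂ then each S_k = c₁[k]·a₁b₁ᵀ + c₂[k]·a₂b₂ᵀ. S₁ and S₃ are linearly independent, so a₁b₁ᵀ and a₂b₂ᵀ must span the same plane of matrices: they are the rank-1 matrices of the form x·S₁ + y·S₃.
det(x·S₁ + y·S₃) is −81·x² − 297·xy − 162·y² = (-27)·(x + 3·y)(3·x + 2·y), vanishing at (x:y) = (3:-1) and (2:-3).
M₁ = 3·S₁ − S₃ = [[63, 0], [42, 0]] = 21·[3, 2][1, 0]ᵀ and M₂ = 2·S₁ − 3·S₃ = [[0, 0], [63, 21]] = 21·[0, 1][3, 1]ᵀ, so take a₁ = [3, 2], b₁ = [1, 0], a₂ = [0, 1], b₂ = [3, 1].
Each slice is an integer combination of E₁ = a₁b₁ᵀ and E₂ = a₂b₂ᵀ: S₁ = 9·E₁ − 3·E₂, S₂ = −9·E₁ + 3·E₂, S₃ = 6·E₁ − 9·E₂; reading off coefficients, c₁ = [9, -9, 6] and c₂ = [-3, 3, -9].
Hence T = [3, 2] (x) [1, 0] (x) [9, -9, 6] + [0, 1] (x) [3, 1] (x) [-3, 3, -9], so rank(T) ≤ 2.
These bounds meet, so rank(T) = 2.

rank(T) = 2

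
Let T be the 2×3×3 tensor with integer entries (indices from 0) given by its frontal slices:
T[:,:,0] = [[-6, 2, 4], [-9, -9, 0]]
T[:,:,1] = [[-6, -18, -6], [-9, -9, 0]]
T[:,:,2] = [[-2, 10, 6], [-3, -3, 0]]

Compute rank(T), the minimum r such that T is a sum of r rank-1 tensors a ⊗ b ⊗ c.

Lower bound: in the mode-3 unfolding of T (rows indexed by k, columns by (i,j)) the 2×2 minor on rows k ∈ {0, 1}, columns (i,j) ∈ {(0,0), (0,1)} is det [[-6, 2], [-6, -18]] = 120 ≠ 0, so that unfolding has rank ≥ 2 and hence rank(T) ≥ 2 (CP rank is at least every unfolding rank, though it can be larger).
Upper bound: with S_k = T[:,:,k], the two rank-1 terms a₁b₁ᵀ, a₂b₂ᵀ are the rank-1 members of the pencil x·S₀ + y·S₁.
The 2×2 minor of x·S₀ + y·S₁ on rows {0,1}, columns {0,1} is 72·x² − 36·xy − 108·y² = 36·(2·x − 3·y)(x + y), vanishing at (x:y) = (3:2) and (1:-1).
M₁ = 3·S₀ + 2·S₁ = [[-30, -30, 0], [-45, -45, 0]] = (-15)·[2, 3][1, 1, 0]ᵀ and M₂ = S₀ − S₁ = [[0, 20, 10], [0, 0, 0]] = 10·[1, 0][0, 2, 1]ᵀ, so take a₁ = [2, 3], b₁ = [1, 1, 0], a₂ = [1, 0], b₂ = [0, 2, 1].
Each slice is an integer combination of E₁ = a₁b₁ᵀ and E₂ = a₂b₂ᵀ: S₀ = −3·E₁ + 4·E₂, S₁ = −3·E₁ − 6·E₂, S₂ = −E₁ + 6·E₂; reading off coefficients, c₁ = [-3, -3, -1] and c₂ = [4, -6, 6].
Hence T = [2, 3] ⊗ [1, 1, 0] ⊗ [-3, -3, -1] + [1, 0] ⊗ [0, 2, 1] ⊗ [4, -6, 6], so rank(T) ≤ 2.
These bounds meet, so rank(T) = 2.

2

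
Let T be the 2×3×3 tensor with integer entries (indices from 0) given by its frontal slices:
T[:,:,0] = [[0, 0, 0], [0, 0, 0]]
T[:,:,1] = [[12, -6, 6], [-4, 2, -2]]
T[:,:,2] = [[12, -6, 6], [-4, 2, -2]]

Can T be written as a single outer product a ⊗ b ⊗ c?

Yes

If T = a ⊗ b ⊗ c then every fibre of T is a multiple of the corresponding factor, so read the factors off the fibres through the nonzero entry T[0,0,1] = 12.
The mode-1 fibre T[:,0,1] = [12, -4] gives a = (3, -1) (primitive direction); the mode-2 fibre T[0,:,1] = [12, -6, 6] gives b = (2, -1, 1); then c[k] = T[0,0,k] / (a[0]·b[0]) = [0, 12, 12] / 6 = (0, 2, 2).
Expanding (3, -1) ⊗ (2, -1, 1) ⊗ (0, 2, 2) reproduces all 18 entries of T, so T = (3, -1) ⊗ (2, -1, 1) ⊗ (0, 2, 2) and rank(T) ≤ 1.
Equivalently every frontal slice T[:,:,k] is c[k] times the rank-1 matrix (3, -1) ⊗ (2, -1, 1). So T has rank 1 (it is nonzero).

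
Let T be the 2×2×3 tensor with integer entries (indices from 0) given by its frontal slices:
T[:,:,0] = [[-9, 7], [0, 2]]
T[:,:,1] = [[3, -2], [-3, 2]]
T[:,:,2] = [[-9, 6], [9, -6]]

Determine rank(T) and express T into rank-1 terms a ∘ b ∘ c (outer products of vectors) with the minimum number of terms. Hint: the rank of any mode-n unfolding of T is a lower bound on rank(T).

rank(T) = 2

Lower bound: the mode-2 unfolding of T (rows indexed by j, columns by (i,k) = (0,0), (0,1), (0,2), (1,0), (1,1), (1,2)) is [[-9, 3, -9, 0, -3, 9], [7, -2, 6, 2, 2, -6]].
There the 2×2 minor on rows j ∈ {0, 1}, columns (i,k) ∈ {(0,0), (0,1)} is det [[-9, 3], [7, -2]] = -3 ≠ 0, so this unfolding has rank ≥ 2; CP rank is at least every unfolding rank, so rank(T) ≥ 2. (This is only a lower bound: in general the CP rank may exceed every unfolding rank, so we still need to exhibit 2 rank-1 terms summing to T.)
Upper bound — finding two terms. Write S_k = T[:,:,k] for the frontal slices: S₀ = [[-9, 7], [0, 2]], S₁ = [[3, -2], [-3, 2]], S₂ = [[-9, 6], [9, -6]].
If T = a₁ ∘ b₁ ∘ c₁ + a₂ ∘ b₂ ∘ c₂ then each S_k = c₁[k]·a₁b₁ᵀ + c₂[k]·a₂b₂ᵀ. S₀ and S₁ are linearly independent, so a₁b₁ᵀ and a₂b₂ᵀ must span the same plane of matrices: they are the rank-1 matrices of the form x·S₀ + y·S₁.
det(x·S₀ + y·S₁) is −18·x² + 9·xy = (-9)·(2·x − y)(x), vanishing at (x:y) = (1:2) and (0:1).
M₁ = S₀ + 2·S₁ = [[-3, 3], [-6, 6]] = (-3)·[1, 2][1, -1]ᵀ and M₂ = S₁ = [[3, -2], [-3, 2]] = [1, -1][3, -2]ᵀ, so take a₁ = [1, 2], b₁ = [1, -1], a₂ = [1, -1], b₂ = [3, -2].
Each slice is an integer combination of E₁ = a₁b₁ᵀ and E₂ = a₂b₂ᵀ: S₀ = −3·E₁ − 2·E₂, S₁ = E₂, S₂ = −3·E₂; reading off coefficients, c₁ = [-3, 0, 0] and c₂ = [-2, 1, -3].
Hence T = [1, 2] ∘ [1, -1] ∘ [-3, 0, 0] + [1, -1] ∘ [3, -2] ∘ [-2, 1, -3], so rank(T) ≤ 2.
These bounds meet, so rank(T) = 2.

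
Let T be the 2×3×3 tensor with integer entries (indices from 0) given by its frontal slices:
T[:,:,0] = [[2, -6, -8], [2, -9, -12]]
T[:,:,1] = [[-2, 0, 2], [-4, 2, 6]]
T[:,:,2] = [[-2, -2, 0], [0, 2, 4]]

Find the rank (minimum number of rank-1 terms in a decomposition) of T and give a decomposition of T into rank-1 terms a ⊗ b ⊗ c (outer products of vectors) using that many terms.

Lower bound: in the mode-2 unfolding of T (rows indexed by j, columns by (i,k)) the 3×3 minor on rows j ∈ {0, 1, 2}, columns (i,k) ∈ {(0,0), (0,1), (1,0)} is det [[2, -2, 2], [-6, 0, -9], [-8, 2, -12]] = 12 ≠ 0, so that unfolding has rank ≥ 3 and hence rank(T) ≥ 3 (CP rank is at least every unfolding rank, though it can be larger).
Upper bound: T is a sum of 3 rank-1 terms, T = [0, 1] ⊗ [2, 1, 0] ⊗ [-1, 0, 2] + [1, 1] ⊗ [0, 1, 1] ⊗ [-4, -2, -4] + [1, 2] ⊗ [1, -1, -2] ⊗ [2, -2, -2] (written with every a and b primitive with positive leading entry and the scale carried by c; CP decompositions are not unique, and this one is verified by expanding entrywise), so rank(T) ≤ 3.
These bounds meet, so rank(T) = 3.

rank(T) = 3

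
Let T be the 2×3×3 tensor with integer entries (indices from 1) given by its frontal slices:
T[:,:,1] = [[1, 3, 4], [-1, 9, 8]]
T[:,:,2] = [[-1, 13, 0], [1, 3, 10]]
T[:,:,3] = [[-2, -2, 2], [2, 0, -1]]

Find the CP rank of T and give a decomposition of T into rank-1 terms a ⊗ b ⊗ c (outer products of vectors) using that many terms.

Lower bound: in the mode-3 unfolding of T (rows indexed by k, columns by (i,j)) the 3×3 minor on rows k ∈ {1, 2, 3}, columns (i,j) ∈ {(1,1), (1,2), (1,3)} is det [[1, 3, 4], [-1, 13, 0], [-2, -2, 2]] = 144 ≠ 0, so that unfolding has rank ≥ 3 and hence rank(T) ≥ 3 (CP rank is at least every unfolding rank, though it can be larger).
Upper bound: T is a sum of 3 rank-1 terms, T = [1, -1] ⊗ [1, -1, 0] ⊗ [1, -1, -2] + [1, 2] ⊗ [0, 1, 1] ⊗ [4, 4, 0] + [2, -1] ⊗ [0, 2, -1] ⊗ [0, 2, -1] (one valid choice — decompositions are not unique — normalised so each a, b is primitive with positive first nonzero entry; check it by expanding all entries), so rank(T) ≤ 3.
These bounds meet, so rank(T) = 3.

rank(T) = 3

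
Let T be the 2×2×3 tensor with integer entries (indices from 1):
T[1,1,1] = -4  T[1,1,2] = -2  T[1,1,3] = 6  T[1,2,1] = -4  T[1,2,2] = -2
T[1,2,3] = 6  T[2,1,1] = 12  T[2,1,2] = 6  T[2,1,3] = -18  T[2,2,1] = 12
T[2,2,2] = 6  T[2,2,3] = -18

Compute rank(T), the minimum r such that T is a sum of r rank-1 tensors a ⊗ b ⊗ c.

1

Lower bound: T ≠ 0 (e.g. T[1,1,1] = -4), so rank(T) ≥ 1.
Upper bound: if T = a ⊗ b ⊗ c then every fibre of T is a multiple of the corresponding factor, so read the factors off the fibres through the nonzero entry T[1,1,1] = -4.
The mode-1 fibre T[:,1,1] = [-4, 12] gives a = (1, -3) (primitive direction); the mode-2 fibre T[1,:,1] = [-4, -4] gives b = (1, 1); then c[k] = T[1,1,k] / (a[1]·b[1]) = [-4, -2, 6] / 1 = (-4, -2, 6).
Expanding (1, -3) ⊗ (1, 1) ⊗ (-4, -2, 6) reproduces all 12 entries of T, so T = (1, -3) ⊗ (1, 1) ⊗ (-4, -2, 6) and rank(T) ≤ 1.
These bounds meet, so rank(T) = 1.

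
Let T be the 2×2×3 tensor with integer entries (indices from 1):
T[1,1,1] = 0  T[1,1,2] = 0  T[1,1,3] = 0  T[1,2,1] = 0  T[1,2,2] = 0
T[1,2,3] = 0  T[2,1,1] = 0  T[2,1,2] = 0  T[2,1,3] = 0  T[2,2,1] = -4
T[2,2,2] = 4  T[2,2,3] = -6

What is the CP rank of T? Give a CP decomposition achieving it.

Lower bound: T ≠ 0 (e.g. T[2,2,1] = -4), so rank(T) ≥ 1.
Upper bound: if T = a ⊗ b ⊗ c then every fibre of T is a multiple of the corresponding factor, so read the factors off the fibres through the nonzero entry T[2,2,1] = -4.
The mode-1 fibre T[:,2,1] = [0, -4] gives a = [0, 1] (primitive direction); the mode-2 fibre T[2,:,1] = [0, -4] gives b = [0, 1]; then c[k] = T[2,2,k] / (a[2]·b[2]) = [-4, 4, -6] / 1 = [-4, 4, -6].
Expanding [0, 1] ⊗ [0, 1] ⊗ [-4, 4, -6] reproduces all 12 entries of T, so T = [0, 1] ⊗ [0, 1] ⊗ [-4, 4, -6] and rank(T) ≤ 1.
These bounds meet, so rank(T) = 1.
Check entry T[2,1,3] = 0: (1)·(0)·(-6) = 0.

rank(T) = 1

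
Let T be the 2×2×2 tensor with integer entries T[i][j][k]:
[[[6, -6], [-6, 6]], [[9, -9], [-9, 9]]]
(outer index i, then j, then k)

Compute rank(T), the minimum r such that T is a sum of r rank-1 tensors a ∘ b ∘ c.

1

Lower bound: T ≠ 0 (e.g. T[0,0,0] = 6), so rank(T) ≥ 1.
Upper bound: if T = a ∘ b ∘ c then every fibre of T is a multiple of the corresponding factor, so read the factors off the fibres through the nonzero entry T[0,0,0] = 6.
The mode-1 fibre T[:,0,0] = [6, 9] gives a = [2, 3] (primitive direction); the mode-2 fibre T[0,:,0] = [6, -6] gives b = [1, -1]; then c[k] = T[0,0,k] / (a[0]·b[0]) = [6, -6] / 2 = [3, -3].
Expanding [2, 3] ∘ [1, -1] ∘ [3, -3] reproduces all 8 entries of T, so T = [2, 3] ∘ [1, -1] ∘ [3, -3] and rank(T) ≤ 1.
These bounds meet, so rank(T) = 1.
Check entry T[1,1,1] = 9: (3)·(-1)·(-3) = 9.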